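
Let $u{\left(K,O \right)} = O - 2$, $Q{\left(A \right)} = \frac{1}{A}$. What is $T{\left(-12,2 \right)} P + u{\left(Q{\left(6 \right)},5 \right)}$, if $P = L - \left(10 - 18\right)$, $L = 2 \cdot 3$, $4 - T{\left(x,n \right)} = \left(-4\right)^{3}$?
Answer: $955$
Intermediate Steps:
$T{\left(x,n \right)} = 68$ ($T{\left(x,n \right)} = 4 - \left(-4\right)^{3} = 4 - -64 = 4 + 64 = 68$)
$L = 6$
$u{\left(K,O \right)} = -2 + O$ ($u{\left(K,O \right)} = O - 2 = -2 + O$)
$P = 14$ ($P = 6 - \left(10 - 18\right) = 6 - -8 = 6 + 8 = 14$)
$T{\left(-12,2 \right)} P + u{\left(Q{\left(6 \right)},5 \right)} = 68 \cdot 14 + \left(-2 + 5\right) = 952 + 3 = 955$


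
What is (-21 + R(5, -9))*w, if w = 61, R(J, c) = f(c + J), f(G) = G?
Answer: -1525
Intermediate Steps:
R(J, c) = J + c (R(J, c) = c + J = J + c)
(-21 + R(5, -9))*w = (-21 + (5 - 9))*61 = (-21 - 4)*61 = -25*61 = -1525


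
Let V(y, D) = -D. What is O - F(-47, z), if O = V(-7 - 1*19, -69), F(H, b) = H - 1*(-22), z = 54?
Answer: 94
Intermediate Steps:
F(H, b) = 22 + H (F(H, b) = H + 22 = 22 + H)
O = 69 (O = -1*(-69) = 69)
O - F(-47, z) = 69 - (22 - 47) = 69 - 1*(-25) = 69 + 25 = 94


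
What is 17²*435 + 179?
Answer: 125894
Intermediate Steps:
17²*435 + 179 = 289*435 + 179 = 125715 + 179 = 125894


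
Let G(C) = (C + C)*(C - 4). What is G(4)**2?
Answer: 0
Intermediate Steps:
G(C) = 2*C*(-4 + C) (G(C) = (2*C)*(-4 + C) = 2*C*(-4 + C))
G(4)**2 = (2*4*(-4 + 4))**2 = (2*4*0)**2 = 0**2 = 0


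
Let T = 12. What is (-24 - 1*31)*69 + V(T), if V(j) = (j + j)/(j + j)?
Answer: -3794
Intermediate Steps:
V(j) = 1 (V(j) = (2*j)/((2*j)) = (2*j)*(1/(2*j)) = 1)
(-24 - 1*31)*69 + V(T) = (-24 - 1*31)*69 + 1 = (-24 - 31)*69 + 1 = -55*69 + 1 = -3795 + 1 = -3794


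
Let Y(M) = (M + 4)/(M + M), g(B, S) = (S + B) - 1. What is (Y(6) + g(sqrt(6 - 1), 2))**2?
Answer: 301/36 + 11*sqrt(5)/3 ≈ 16.560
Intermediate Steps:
g(B, S) = -1 + B + S (g(B, S) = (B + S) - 1 = -1 + B + S)
Y(M) = (4 + M)/(2*M) (Y(M) = (4 + M)/((2*M)) = (4 + M)*(1/(2*M)) = (4 + M)/(2*M))
(Y(6) + g(sqrt(6 - 1), 2))**2 = ((1/2)*(4 + 6)/6 + (-1 + sqrt(6 - 1) + 2))**2 = ((1/2)*(1/6)*10 + (-1 + sqrt(5) + 2))**2 = (5/6 + (1 + sqrt(5)))**2 = (11/6 + sqrt(5))**2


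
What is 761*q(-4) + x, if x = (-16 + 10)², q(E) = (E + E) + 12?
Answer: 3080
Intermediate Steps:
q(E) = 12 + 2*E (q(E) = 2*E + 12 = 12 + 2*E)
x = 36 (x = (-6)² = 36)
761*q(-4) + x = 761*(12 + 2*(-4)) + 36 = 761*(12 - 8) + 36 = 761*4 + 36 = 3044 + 36 = 3080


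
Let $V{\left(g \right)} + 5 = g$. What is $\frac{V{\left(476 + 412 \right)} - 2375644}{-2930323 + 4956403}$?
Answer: $- \frac{791587}{675360} \approx -1.1721$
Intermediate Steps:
$V{\left(g \right)} = -5 + g$
$\frac{V{\left(476 + 412 \right)} - 2375644}{-2930323 + 4956403} = \frac{\left(-5 + \left(476 + 412\right)\right) - 2375644}{-2930323 + 4956403} = \frac{\left(-5 + 888\right) - 2375644}{2026080} = \left(883 - 2375644\right) \frac{1}{2026080} = \left(-2374761\right) \frac{1}{2026080} = - \frac{791587}{675360}$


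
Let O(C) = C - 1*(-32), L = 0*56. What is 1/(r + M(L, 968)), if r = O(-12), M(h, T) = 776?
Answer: 1/796 ≈ 0.0012563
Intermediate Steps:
L = 0
O(C) = 32 + C (O(C) = C + 32 = 32 + C)
r = 20 (r = 32 - 12 = 20)
1/(r + M(L, 968)) = 1/(20 + 776) = 1/796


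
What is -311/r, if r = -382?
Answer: 311/382 ≈ 0.81414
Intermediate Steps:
-311/r = -311/(-382) = -311*(-1/382) = 311/382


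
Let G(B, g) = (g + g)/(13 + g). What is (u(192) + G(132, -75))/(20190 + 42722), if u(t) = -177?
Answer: -1353/487568 ≈ -0.0027750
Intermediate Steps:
G(B, g) = 2*g/(13 + g) (G(B, g) = (2*g)/(13 + g) = 2*g/(13 + g))
(u(192) + G(132, -75))/(20190 + 42722) = (-177 + 2*(-75)/(13 - 75))/(20190 + 42722) = (-177 + 2*(-75)/(-62))/62912 = (-177 + 2*(-75)*(-1/62))*(1/62912) = (-177 + 75/31)*(1/62912) = -5412/31*1/62912 = -1353/487568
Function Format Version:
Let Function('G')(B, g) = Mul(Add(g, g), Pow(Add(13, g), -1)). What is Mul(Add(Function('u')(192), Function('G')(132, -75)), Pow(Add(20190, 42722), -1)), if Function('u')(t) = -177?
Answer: Rational(-1353, 487568) ≈ -0.0027750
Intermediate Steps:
Function('G')(B, g) = Mul(2, g, Pow(Add(13, g), -1)) (Function('G')(B, g) = Mul(Mul(2, g), Pow(Add(13, g), -1)) = Mul(2, g, Pow(Add(13, g), -1)))
Mul(Add(Function('u')(192), Function('G')(132, -75)), Pow(Add(20190, 42722), -1)) = Mul(Add(-177, Mul(2, -75, Pow(Add(13, -75), -1))), Pow(Add(20190, 42722), -1)) = Mul(Add(-177, Mul(2, -75, Pow(-62, -1))), Pow(62912, -1)) = Mul(Add(-177, Mul(2, -75, Rational(-1, 62))), Rational(1, 62912)) = Mul(Add(-177, Rational(75, 31)), Rational(1, 62912)) = Mul(Rational(-5412, 31), Rational(1, 62912)) = Rational(-1353, 487568)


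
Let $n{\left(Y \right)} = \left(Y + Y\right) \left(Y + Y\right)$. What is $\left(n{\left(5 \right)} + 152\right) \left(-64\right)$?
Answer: $-16128$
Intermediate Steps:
$n{\left(Y \right)} = 4 Y^{2}$ ($n{\left(Y \right)} = 2 Y 2 Y = 4 Y^{2}$)
$\left(n{\left(5 \right)} + 152\right) \left(-64\right) = \left(4 \cdot 5^{2} + 152\right) \left(-64\right) = \left(4 \cdot 25 + 152\right) \left(-64\right) = \left(100 + 152\right) \left(-64\right) = 252 \left(-64\right) = -16128$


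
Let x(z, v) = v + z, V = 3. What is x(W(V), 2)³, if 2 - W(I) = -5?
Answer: 729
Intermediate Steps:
W(I) = 7 (W(I) = 2 - 1*(-5) = 2 + 5 = 7)
x(W(V), 2)³ = (2 + 7)³ = 9³ = 729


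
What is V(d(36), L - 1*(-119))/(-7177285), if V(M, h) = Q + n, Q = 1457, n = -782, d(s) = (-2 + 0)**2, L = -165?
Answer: -135/1435457 ≈ -9.4047e-5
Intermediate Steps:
d(s) = 4 (d(s) = (-2)**2 = 4)
V(M, h) = 675 (V(M, h) = 1457 - 782 = 675)
V(d(36), L - 1*(-119))/(-7177285) = 675/(-7177285) = 675*(-1/7177285) = -135/1435457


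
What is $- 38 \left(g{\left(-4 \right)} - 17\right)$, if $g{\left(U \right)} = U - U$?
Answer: $646$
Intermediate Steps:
$g{\left(U \right)} = 0$
$- 38 \left(g{\left(-4 \right)} - 17\right) = - 38 \left(0 - 17\right) = \left(-38\right) \left(-17\right) = 646$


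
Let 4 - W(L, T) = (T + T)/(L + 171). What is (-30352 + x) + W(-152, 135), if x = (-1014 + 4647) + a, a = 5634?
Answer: -400809/19 ≈ -21095.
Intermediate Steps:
W(L, T) = 4 - 2*T/(171 + L) (W(L, T) = 4 - (T + T)/(L + 171) = 4 - 2*T/(171 + L))
x = 9267 (x = (-1014 + 4647) + 5634 = 3633 + 5634 = 9267)
(-30352 + x) + W(-152, 135) = (-30352 + 9267) + 2*(342 - 1*135 + 2*(-152))/(171 - 152) = -21085 + 2*(342 - 135 - 304)/19 = -21085 + 2*(1/19)*(-97) = -21085 - 194/19 = -400809/19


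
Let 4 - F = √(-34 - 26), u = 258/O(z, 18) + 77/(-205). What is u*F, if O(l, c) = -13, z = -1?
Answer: -215564/2665 + 107782*I*√15/2665 ≈ -80.887 + 156.64*I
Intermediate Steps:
u = -53891/2665 (u = 258/(-13) + 77/(-205) = 258*(-1/13) + 77*(-1/205) = -258/13 - 77/205 = -53891/2665 ≈ -20.222)
F = 4 - 2*I*√15 (F = 4 - √(-34 - 26) = 4 - √(-60) = 4 - 2*I*√15 ≈ 4.0 - 7.746*I)
u*F = -53891*(4 - 2*I*√15)/2665 = -215564/2665 + 107782*I*√15/2665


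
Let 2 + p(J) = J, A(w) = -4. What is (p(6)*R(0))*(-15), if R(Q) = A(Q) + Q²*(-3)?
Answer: 240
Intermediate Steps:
R(Q) = -4 - 3*Q² (R(Q) = -4 + Q²*(-3) = -4 - 3*Q²)
p(J) = -2 + J
(p(6)*R(0))*(-15) = ((-2 + 6)*(-4 - 3*0²))*(-15) = (4*(-4 - 3*0))*(-15) = (4*(-4 + 0))*(-15) = (4*(-4))*(-15) = -16*(-15) = 240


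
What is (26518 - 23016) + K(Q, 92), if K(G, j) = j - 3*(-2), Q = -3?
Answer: 3600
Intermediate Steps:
K(G, j) = 6 + j (K(G, j) = j + 6 = 6 + j)
(26518 - 23016) + K(Q, 92) = (26518 - 23016) + (6 + 92) = 3502 + 98 = 3600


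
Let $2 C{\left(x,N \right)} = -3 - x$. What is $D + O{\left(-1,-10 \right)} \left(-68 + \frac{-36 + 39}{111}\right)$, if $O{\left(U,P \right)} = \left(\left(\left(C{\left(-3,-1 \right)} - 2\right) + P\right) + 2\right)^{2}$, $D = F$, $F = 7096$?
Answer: $\frac{11052}{37} \approx 298.7$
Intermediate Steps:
$D = 7096$
$C{\left(x,N \right)} = - \frac{3}{2} - \frac{x}{2}$ ($C{\left(x,N \right)} = \frac{-3 - x}{2} = - \frac{3}{2} - \frac{x}{2}$)
$O{\left(U,P \right)} = P^{2}$ ($O{\left(U,P \right)} = \left(\left(\left(\left(- \frac{3}{2} - - \frac{3}{2}\right) - 2\right) + P\right) + 2\right)^{2} = \left(\left(\left(\left(- \frac{3}{2} + \frac{3}{2}\right) - 2\right) + P\right) + 2\right)^{2} = \left(\left(\left(0 - 2\right) + P\right) + 2\right)^{2} = \left(\left(-2 + P\right) + 2\right)^{2} = P^{2}$)
$D + O{\left(-1,-10 \right)} \left(-68 + \frac{-36 + 39}{111}\right) = 7096 + \left(-10\right)^{2} \left(-68 + \frac{-36 + 39}{111}\right) = 7096 + 100 \left(-68 + 3 \cdot \frac{1}{111}\right) = 7096 + 100 \left(-68 + \frac{1}{37}\right) = 7096 + 100 \left(- \frac{2515}{37}\right) = 7096 - \frac{251500}{37} = \frac{11052}{37}$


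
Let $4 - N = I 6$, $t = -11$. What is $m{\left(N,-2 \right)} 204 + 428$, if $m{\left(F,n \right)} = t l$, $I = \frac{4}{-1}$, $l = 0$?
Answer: $428$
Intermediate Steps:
$I = -4$ ($I = 4 \left(-1\right) = -4$)
$N = 28$ ($N = 4 - \left(-4\right) 6 = 4 - -24 = 4 + 24 = 28$)
$m{\left(F,n \right)} = 0$ ($m{\left(F,n \right)} = \left(-11\right) 0 = 0$)
$m{\left(N,-2 \right)} 204 + 428 = 0 \cdot 204 + 428 = 0 + 428 = 428$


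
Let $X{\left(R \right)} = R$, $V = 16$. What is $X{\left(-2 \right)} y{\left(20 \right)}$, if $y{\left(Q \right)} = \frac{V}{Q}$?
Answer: $- \frac{8}{5} \approx -1.6$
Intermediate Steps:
$y{\left(Q \right)} = \frac{16}{Q}$
$X{\left(-2 \right)} y{\left(20 \right)} = - 2 \cdot \frac{16}{20} = - 2 \cdot 16 \cdot \frac{1}{20} = \left(-2\right) \frac{4}{5} = - \frac{8}{5}$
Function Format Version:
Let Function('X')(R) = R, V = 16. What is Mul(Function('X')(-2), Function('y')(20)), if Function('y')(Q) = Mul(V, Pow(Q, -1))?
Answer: Rational(-8, 5) ≈ -1.6000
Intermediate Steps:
Function('y')(Q) = Mul(16, Pow(Q, -1))
Mul(Function('X')(-2), Function('y')(20)) = Mul(-2, Mul(16, Pow(20, -1))) = Mul(-2, Mul(16, Rational(1, 20))) = Mul(-2, Rational(4, 5)) = Rational(-8, 5)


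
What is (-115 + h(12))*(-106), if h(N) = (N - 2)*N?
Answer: -530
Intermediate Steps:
h(N) = N*(-2 + N) (h(N) = (-2 + N)*N = N*(-2 + N))
(-115 + h(12))*(-106) = (-115 + 12*(-2 + 12))*(-106) = (-115 + 12*10)*(-106) = (-115 + 120)*(-106) = 5*(-106) = -530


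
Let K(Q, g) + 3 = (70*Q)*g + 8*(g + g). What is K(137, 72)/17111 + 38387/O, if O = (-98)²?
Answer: 7299244873/164334044 ≈ 44.417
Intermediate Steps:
K(Q, g) = -3 + 16*g + 70*Q*g (K(Q, g) = -3 + ((70*Q)*g + 8*(g + g)) = -3 + (70*Q*g + 8*(2*g)) = -3 + (70*Q*g + 16*g) = -3 + (16*g + 70*Q*g) = -3 + 16*g + 70*Q*g)
O = 9604
K(137, 72)/17111 + 38387/O = (-3 + 16*72 + 70*137*72)/17111 + 38387/9604 = (-3 + 1152 + 690480)*(1/17111) + 38387*(1/9604) = 691629*(1/17111) + 38387/9604 = 691629/17111 + 38387/9604 = 7299244873/164334044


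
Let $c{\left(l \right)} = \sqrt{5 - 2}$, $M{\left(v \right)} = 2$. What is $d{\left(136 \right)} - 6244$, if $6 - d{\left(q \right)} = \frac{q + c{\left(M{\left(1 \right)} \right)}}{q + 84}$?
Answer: $- \frac{343124}{55} - \frac{\sqrt{3}}{220} \approx -6238.6$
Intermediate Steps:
$c{\left(l \right)} = \sqrt{3}$
$d{\left(q \right)} = 6 - \frac{q + \sqrt{3}}{84 + q}$ ($d{\left(q \right)} = 6 - \frac{q + \sqrt{3}}{q + 84} = 6 - \frac{q + \sqrt{3}}{84 + q}$)
$d{\left(136 \right)} - 6244 = \frac{504 - \sqrt{3} + 5 \cdot 136}{84 + 136} - 6244 = \frac{504 - \sqrt{3} + 680}{220} - 6244 = \frac{1184 - \sqrt{3}}{220} - 6244 = \left(\frac{296}{55} - \frac{\sqrt{3}}{220}\right) - 6244 = - \frac{343124}{55} - \frac{\sqrt{3}}{220}$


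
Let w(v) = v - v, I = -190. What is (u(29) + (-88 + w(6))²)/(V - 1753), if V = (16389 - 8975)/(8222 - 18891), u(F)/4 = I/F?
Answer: -2387892904/542594959 ≈ -4.4009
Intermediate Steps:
w(v) = 0
u(F) = -760/F (u(F) = 4*(-190/F) = -760/F)
V = -7414/10669 (V = 7414/(-10669) = 7414*(-1/10669) = -7414/10669 ≈ -0.69491)
(u(29) + (-88 + w(6))²)/(V - 1753) = (-760/29 + (-88 + 0)²)/(-7414/10669 - 1753) = (-760*1/29 + (-88)²)/(-18710171/10669) = (-760/29 + 7744)*(-10669/18710171) = (223816/29)*(-10669/18710171) = -2387892904/542594959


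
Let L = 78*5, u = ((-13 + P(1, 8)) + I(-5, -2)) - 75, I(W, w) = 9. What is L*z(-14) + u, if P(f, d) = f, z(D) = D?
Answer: -5538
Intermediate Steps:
u = -78 (u = ((-13 + 1) + 9) - 75 = (-12 + 9) - 75 = -3 - 75 = -78)
L = 390
L*z(-14) + u = 390*(-14) - 78 = -5460 - 78 = -5538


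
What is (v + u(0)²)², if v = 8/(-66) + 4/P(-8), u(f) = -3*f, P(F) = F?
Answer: 1681/4356 ≈ 0.38590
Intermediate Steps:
v = -41/66 (v = 8/(-66) + 4/(-8) = 8*(-1/66) + 4*(-⅛) = -4/33 - ½ = -41/66 ≈ -0.62121)
(v + u(0)²)² = (-41/66 + (-3*0)²)² = (-41/66 + 0²)² = (-41/66 + 0)² = (-41/66)² = 1681/4356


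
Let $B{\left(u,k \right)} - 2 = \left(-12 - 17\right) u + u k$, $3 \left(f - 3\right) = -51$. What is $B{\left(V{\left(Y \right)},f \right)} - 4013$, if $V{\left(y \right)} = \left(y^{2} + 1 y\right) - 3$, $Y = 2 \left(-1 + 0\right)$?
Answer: $-3968$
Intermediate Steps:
$f = -14$ ($f = 3 + \frac{1}{3} \left(-51\right) = 3 - 17 = -14$)
$Y = -2$ ($Y = 2 \left(-1\right) = -2$)
$V{\left(y \right)} = -3 + y + y^{2}$ ($V{\left(y \right)} = \left(y^{2} + y\right) - 3 = \left(y + y^{2}\right) - 3 = -3 + y + y^{2}$)
$B{\left(u,k \right)} = 2 - 29 u + k u$ ($B{\left(u,k \right)} = 2 + \left(\left(-12 - 17\right) u + u k\right) = 2 + \left(\left(-12 - 17\right) u + k u\right) = 2 + \left(- 29 u + k u\right) = 2 - 29 u + k u$)
$B{\left(V{\left(Y \right)},f \right)} - 4013 = \left(2 - 29 \left(-3 - 2 + \left(-2\right)^{2}\right) - 14 \left(-3 - 2 + \left(-2\right)^{2}\right)\right) - 4013 = \left(2 - 29 \left(-3 - 2 + 4\right) - 14 \left(-3 - 2 + 4\right)\right) - 4013 = \left(2 - -29 - -14\right) - 4013 = \left(2 + 29 + 14\right) - 4013 = 45 - 4013 = -3968$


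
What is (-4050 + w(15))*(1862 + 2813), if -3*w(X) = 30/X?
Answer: -56810600/3 ≈ -1.8937e+7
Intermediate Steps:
w(X) = -10/X
(-4050 + w(15))*(1862 + 2813) = (-4050 - 10/15)*(1862 + 2813) = (-4050 - 10*1/15)*4675 = (-4050 - 2/3)*4675 = -12152/3*4675 = -56810600/3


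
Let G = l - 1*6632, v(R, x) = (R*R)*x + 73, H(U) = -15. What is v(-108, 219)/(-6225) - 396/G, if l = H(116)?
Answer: -16977223283/41377575 ≈ -410.30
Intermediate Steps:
l = -15
v(R, x) = 73 + x*R² (v(R, x) = R²*x + 73 = x*R² + 73 = 73 + x*R²)
G = -6647 (G = -15 - 1*6632 = -15 - 6632 = -6647)
v(-108, 219)/(-6225) - 396/G = (73 + 219*(-108)²)/(-6225) - 396/(-6647) = (73 + 219*11664)*(-1/6225) - 396*(-1/6647) = (73 + 2554416)*(-1/6225) + 396/6647 = 2554489*(-1/6225) + 396/6647 = -2554489/6225 + 396/6647 = -16977223283/41377575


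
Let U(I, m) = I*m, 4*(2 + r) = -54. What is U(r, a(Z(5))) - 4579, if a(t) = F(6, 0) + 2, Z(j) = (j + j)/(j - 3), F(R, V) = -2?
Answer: -4579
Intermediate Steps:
Z(j) = 2*j/(-3 + j) (Z(j) = (2*j)/(-3 + j) = 2*j/(-3 + j))
r = -31/2 (r = -2 + (¼)*(-54) = -2 - 27/2 = -31/2 ≈ -15.500)
a(t) = 0 (a(t) = -2 + 2 = 0)
U(r, a(Z(5))) - 4579 = -31/2*0 - 4579 = 0 - 4579 = -4579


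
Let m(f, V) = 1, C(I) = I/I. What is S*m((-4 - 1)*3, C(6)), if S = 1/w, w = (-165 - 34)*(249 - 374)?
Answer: 1/24875 ≈ 4.0201e-5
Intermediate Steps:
C(I) = 1
w = 24875 (w = -199*(-125) = 24875)
S = 1/24875 ≈ 4.0201e-5
S*m((-4 - 1)*3, C(6)) = (1/24875)*1 = 1/24875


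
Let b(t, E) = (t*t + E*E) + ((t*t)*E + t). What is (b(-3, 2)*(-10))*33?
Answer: -9240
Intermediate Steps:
b(t, E) = t + E² + t² + E*t² (b(t, E) = (t² + E²) + (t²*E + t) = (E² + t²) + (E*t² + t) = (E² + t²) + (t + E*t²) = t + E² + t² + E*t²)
(b(-3, 2)*(-10))*33 = ((-3 + 2² + (-3)² + 2*(-3)²)*(-10))*33 = ((-3 + 4 + 9 + 2*9)*(-10))*33 = ((-3 + 4 + 9 + 18)*(-10))*33 = (28*(-10))*33 = -280*33 = -9240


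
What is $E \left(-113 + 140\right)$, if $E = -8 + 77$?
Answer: $1863$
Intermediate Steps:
$E = 69$
$E \left(-113 + 140\right) = 69 \left(-113 + 140\right) = 69 \cdot 27 = 1863$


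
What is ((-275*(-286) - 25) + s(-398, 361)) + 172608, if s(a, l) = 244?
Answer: 251477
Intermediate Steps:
((-275*(-286) - 25) + s(-398, 361)) + 172608 = ((-275*(-286) - 25) + 244) + 172608 = ((78650 - 25) + 244) + 172608 = (78625 + 244) + 172608 = 78869 + 172608 = 251477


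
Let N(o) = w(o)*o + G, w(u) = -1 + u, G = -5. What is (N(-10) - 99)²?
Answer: 36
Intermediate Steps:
N(o) = -5 + o*(-1 + o) (N(o) = (-1 + o)*o - 5 = o*(-1 + o) - 5 = -5 + o*(-1 + o))
(N(-10) - 99)² = ((-5 - 10*(-1 - 10)) - 99)² = ((-5 - 10*(-11)) - 99)² = ((-5 + 110) - 99)² = (105 - 99)² = 6² = 36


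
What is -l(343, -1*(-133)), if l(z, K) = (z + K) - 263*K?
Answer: 34503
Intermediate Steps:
l(z, K) = z - 262*K (l(z, K) = (K + z) - 263*K = z - 262*K)
-l(343, -1*(-133)) = -(343 - (-262)*(-133)) = -(343 - 262*133) = -(343 - 34846) = -1*(-34503) = 34503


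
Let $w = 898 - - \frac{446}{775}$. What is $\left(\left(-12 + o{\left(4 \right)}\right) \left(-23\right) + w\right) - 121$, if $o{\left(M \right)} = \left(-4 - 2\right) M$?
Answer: $\frac{1244321}{775} \approx 1605.6$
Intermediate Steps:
$o{\left(M \right)} = - 6 M$
$w = \frac{696396}{775}$ ($w = 898 - \left(-446\right) \frac{1}{775} = 898 - - \frac{446}{775} = 898 + \frac{446}{775} = \frac{696396}{775} \approx 898.58$)
$\left(\left(-12 + o{\left(4 \right)}\right) \left(-23\right) + w\right) - 121 = \left(\left(-12 - 24\right) \left(-23\right) + \frac{696396}{775}\right) - 121 = \left(\left(-36\right) \left(-23\right) + \frac{696396}{775}\right) - 121 = \left(828 + \frac{696396}{775}\right) - 121 = \frac{1338096}{775} - 121 = \frac{1244321}{775}$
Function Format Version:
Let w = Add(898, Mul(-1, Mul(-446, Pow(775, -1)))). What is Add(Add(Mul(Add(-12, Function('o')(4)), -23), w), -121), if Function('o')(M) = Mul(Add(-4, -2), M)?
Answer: Rational(1244321, 775) ≈ 1605.6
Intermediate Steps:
Function('o')(M) = Mul(-6, M)
w = Rational(696396, 775) (w = Add(898, Mul(-1, Mul(-446, Rational(1, 775)))) = Add(898, Mul(-1, Rational(-446, 775))) = Add(898, Rational(446, 775)) = Rational(696396, 775) ≈ 898.58)
Add(Add(Mul(Add(-12, Function('o')(4)), -23), w), -121) = Add(Add(Mul(Add(-12, Mul(-6, 4)), -23), Rational(696396, 775)), -121) = Add(Add(Mul(Add(-12, -24), -23), Rational(696396, 775)), -121) = Add(Add(Mul(-36, -23), Rational(696396, 775)), -121) = Add(Add(828, Rational(696396, 775)), -121) = Add(Rational(1338096, 775), -121) = Rational(1244321, 775)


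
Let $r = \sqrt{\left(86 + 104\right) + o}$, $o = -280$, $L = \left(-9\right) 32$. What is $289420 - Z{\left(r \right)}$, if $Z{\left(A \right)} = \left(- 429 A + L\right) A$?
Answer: $250810 + 864 i \sqrt{10} \approx 2.5081 \cdot 10^{5} + 2732.2 i$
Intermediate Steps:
$L = -288$
$r = 3 i \sqrt{10}$ ($r = \sqrt{\left(86 + 104\right) - 280} = \sqrt{190 - 280} = \sqrt{-90} = 3 i \sqrt{10} \approx 9.4868 i$)
$Z{\left(A \right)} = A \left(-288 - 429 A\right)$ ($Z{\left(A \right)} = \left(- 429 A - 288\right) A = \left(-288 - 429 A\right) A = A \left(-288 - 429 A\right)$)
$289420 - Z{\left(r \right)} = 289420 - - 3 \cdot 3 i \sqrt{10} \left(96 + 143 \cdot 3 i \sqrt{10}\right) = 289420 - - 3 \cdot 3 i \sqrt{10} \left(96 + 429 i \sqrt{10}\right) = 289420 - - 9 i \sqrt{10} \left(96 + 429 i \sqrt{10}\right) = 289420 + 9 i \sqrt{10} \left(96 + 429 i \sqrt{10}\right)$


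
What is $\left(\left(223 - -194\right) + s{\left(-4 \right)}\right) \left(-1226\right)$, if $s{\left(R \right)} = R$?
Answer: $-506338$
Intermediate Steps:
$\left(\left(223 - -194\right) + s{\left(-4 \right)}\right) \left(-1226\right) = \left(\left(223 - -194\right) - 4\right) \left(-1226\right) = \left(\left(223 + 194\right) - 4\right) \left(-1226\right) = \left(417 - 4\right) \left(-1226\right) = 413 \left(-1226\right) = -506338$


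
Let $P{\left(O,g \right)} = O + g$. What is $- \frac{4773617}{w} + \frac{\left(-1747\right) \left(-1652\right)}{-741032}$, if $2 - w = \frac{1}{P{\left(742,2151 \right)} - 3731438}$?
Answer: $- \frac{3297346903482903871}{1381485764478} \approx -2.3868 \cdot 10^{6}$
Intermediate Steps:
$w = \frac{7457091}{3728545}$ ($w = 2 - \frac{1}{\left(742 + 2151\right) - 3731438} = 2 - \frac{1}{2893 - 3731438} = 2 - \frac{1}{-3728545} = 2 - - \frac{1}{3728545} = 2 + \frac{1}{3728545} = \frac{7457091}{3728545} \approx 2.0$)
$- \frac{4773617}{w} + \frac{\left(-1747\right) \left(-1652\right)}{-741032} = - \frac{4773617}{\frac{7457091}{3728545}} + \frac{\left(-1747\right) \left(-1652\right)}{-741032} = \left(-4773617\right) \frac{3728545}{7457091} + 2886044 \left(- \frac{1}{741032}\right) = - \frac{17798645797265}{7457091} - \frac{721511}{185258} = - \frac{3297346903482903871}{1381485764478}$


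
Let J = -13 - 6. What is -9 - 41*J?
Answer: 770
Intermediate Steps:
J = -19
-9 - 41*J = -9 - 41*(-19) = -9 + 779 = 770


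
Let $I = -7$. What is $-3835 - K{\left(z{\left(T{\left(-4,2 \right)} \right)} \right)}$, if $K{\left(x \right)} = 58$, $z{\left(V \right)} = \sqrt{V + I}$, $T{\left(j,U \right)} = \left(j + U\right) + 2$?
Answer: $-3893$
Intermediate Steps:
$T{\left(j,U \right)} = 2 + U + j$ ($T{\left(j,U \right)} = \left(U + j\right) + 2 = 2 + U + j$)
$z{\left(V \right)} = \sqrt{-7 + V}$ ($z{\left(V \right)} = \sqrt{V - 7} = \sqrt{-7 + V}$)
$-3835 - K{\left(z{\left(T{\left(-4,2 \right)} \right)} \right)} = -3835 - 58 = -3893$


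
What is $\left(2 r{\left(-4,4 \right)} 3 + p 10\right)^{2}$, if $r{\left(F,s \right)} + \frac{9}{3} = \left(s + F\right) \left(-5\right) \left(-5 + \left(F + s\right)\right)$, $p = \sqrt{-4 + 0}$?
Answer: $-76 - 720 i \approx -76.0 - 720.0 i$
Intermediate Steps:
$p = 2 i$ ($p = \sqrt{-4} = 2 i \approx 2.0 i$)
$r{\left(F,s \right)} = -3 + \left(- 5 F - 5 s\right) \left(-5 + F + s\right)$ ($r{\left(F,s \right)} = -3 + \left(s + F\right) \left(-5\right) \left(-5 + \left(F + s\right)\right) = -3 + \left(F + s\right) \left(-5\right) \left(-5 + F + s\right) = -3 + \left(- 5 F - 5 s\right) \left(-5 + F + s\right)$)
$\left(2 r{\left(-4,4 \right)} 3 + p 10\right)^{2} = \left(2 \left(-3 - 5 \left(-4\right)^{2} - 5 \cdot 4^{2} + 25 \left(-4\right) + 25 \cdot 4 - \left(-40\right) 4\right) 3 + 2 i 10\right)^{2} = \left(2 \left(-3 - 80 - 80 - 100 + 100 + 160\right) 3 + 20 i\right)^{2} = \left(2 \left(-3\right) 3 + 20 i\right)^{2} = \left(\left(-6\right) 3 + 20 i\right)^{2} = \left(-18 + 20 i\right)^{2}$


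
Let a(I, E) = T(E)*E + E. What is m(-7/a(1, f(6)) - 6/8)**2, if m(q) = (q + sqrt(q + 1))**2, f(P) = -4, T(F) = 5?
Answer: 338497/331776 - 4763*sqrt(78)/41472 ≈ 0.0059425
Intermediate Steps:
a(I, E) = 6*E (a(I, E) = 5*E + E = 6*E)
m(q) = (q + sqrt(1 + q))**2
m(-7/a(1, f(6)) - 6/8)**2 = (((-7/(6*(-4)) - 6/8) + sqrt(1 + (-7/(6*(-4)) - 6/8)))**2)**2 = (((-7/(-24) - 6*1/8) + sqrt(1 + (-7/(-24) - 6*1/8)))**2)**2 = (((-7*(-1/24) - 3/4) + sqrt(1 + (-7*(-1/24) - 3/4)))**2)**2 = (((7/24 - 3/4) + sqrt(1 + (7/24 - 3/4)))**2)**2 = ((-11/24 + sqrt(1 - 11/24))**2)**2 = ((-11/24 + sqrt(13/24))**2)**2 = ((-11/24 + sqrt(78)/12)**2)**2 = (-11/24 + sqrt(78)/12)**4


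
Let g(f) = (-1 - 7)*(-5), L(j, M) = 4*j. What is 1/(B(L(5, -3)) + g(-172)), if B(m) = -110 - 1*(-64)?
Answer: -⅙ ≈ -0.16667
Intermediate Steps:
B(m) = -46 (B(m) = -110 + 64 = -46)
g(f) = 40 (g(f) = -8*(-5) = 40)
1/(B(L(5, -3)) + g(-172)) = 1/(-46 + 40) = 1/(-6) = -⅙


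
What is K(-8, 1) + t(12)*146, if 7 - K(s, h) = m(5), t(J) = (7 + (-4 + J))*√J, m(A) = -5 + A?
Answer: 7 + 4380*√3 ≈ 7593.4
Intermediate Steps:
t(J) = √J*(3 + J) (t(J) = (3 + J)*√J = √J*(3 + J))
K(s, h) = 7 (K(s, h) = 7 - (-5 + 5) = 7 - 1*0 = 7 + 0 = 7)
K(-8, 1) + t(12)*146 = 7 + (√12*(3 + 12))*146 = 7 + ((2*√3)*15)*146 = 7 + (30*√3)*146 = 7 + 4380*√3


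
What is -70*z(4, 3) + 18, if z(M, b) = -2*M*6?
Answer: 3378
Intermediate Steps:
z(M, b) = -12*M
-70*z(4, 3) + 18 = -(-840)*4 + 18 = -70*(-48) + 18 = 3360 + 18 = 3378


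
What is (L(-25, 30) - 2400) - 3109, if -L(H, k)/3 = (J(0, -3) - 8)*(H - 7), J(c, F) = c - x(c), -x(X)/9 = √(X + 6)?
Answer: -6277 + 864*√6 ≈ -4160.6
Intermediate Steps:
x(X) = -9*√(6 + X) (x(X) = -9*√(X + 6) = -9*√(6 + X))
J(c, F) = c + 9*√(6 + c) (J(c, F) = c - (-9)*√(6 + c) = c + 9*√(6 + c))
L(H, k) = -3*(-8 + 9*√6)*(-7 + H) (L(H, k) = -3*((0 + 9*√(6 + 0)) - 8)*(H - 7) = -3*((0 + 9*√6) - 8)*(-7 + H) = -3*(9*√6 - 8)*(-7 + H) = -3*(-8 + 9*√6)*(-7 + H))
(L(-25, 30) - 2400) - 3109 = ((-168 + 24*(-25) + 189*√6 - 27*(-25)*√6) - 2400) - 3109 = ((-168 - 600 + 189*√6 + 675*√6) - 2400) - 3109 = ((-768 + 864*√6) - 2400) - 3109 = (-3168 + 864*√6) - 3109 = -6277 + 864*√6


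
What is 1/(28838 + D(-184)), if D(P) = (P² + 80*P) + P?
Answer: 1/47790 ≈ 2.0925e-5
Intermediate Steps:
D(P) = P² + 81*P
1/(28838 + D(-184)) = 1/(28838 - 184*(81 - 184)) = 1/(28838 - 184*(-103)) = 1/(28838 + 18952) = 1/47790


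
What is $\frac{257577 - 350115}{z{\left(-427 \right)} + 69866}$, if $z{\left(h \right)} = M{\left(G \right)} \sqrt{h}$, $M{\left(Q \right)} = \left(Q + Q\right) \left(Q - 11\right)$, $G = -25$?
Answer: $- \frac{1616314977}{1566184489} + \frac{41642100 i \sqrt{427}}{1566184489} \approx -1.032 + 0.54942 i$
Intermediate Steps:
$M{\left(Q \right)} = 2 Q \left(-11 + Q\right)$
$z{\left(h \right)} = 1800 \sqrt{h}$ ($z{\left(h \right)} = 2 \left(-25\right) \left(-11 - 25\right) \sqrt{h} = 2 \left(-25\right) \left(-36\right) \sqrt{h} = 1800 \sqrt{h}$)
$\frac{257577 - 350115}{z{\left(-427 \right)} + 69866} = \frac{257577 - 350115}{1800 \sqrt{-427} + 69866} = - \frac{92538}{1800 i \sqrt{427} + 69866} = - \frac{92538}{69866 + 1800 i \sqrt{427}}$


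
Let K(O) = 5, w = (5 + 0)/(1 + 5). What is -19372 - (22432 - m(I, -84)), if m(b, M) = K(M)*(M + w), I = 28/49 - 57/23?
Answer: -253319/6 ≈ -42220.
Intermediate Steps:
w = 5/6 ≈ 0.83333
I = -307/161 (I = 28*(1/49) - 57*1/23 = 4/7 - 57/23 = -307/161 ≈ -1.9068)
m(b, M) = 25/6 + 5*M (m(b, M) = 5*(M + 5/6) = 5*(5/6 + M) = 25/6 + 5*M)
-19372 - (22432 - m(I, -84)) = -19372 - (22432 - (25/6 + 5*(-84))) = -19372 - (22432 - (25/6 - 420)) = -19372 - (22432 - 1*(-2495/6)) = -19372 - (22432 + 2495/6) = -19372 - 1*137087/6 = -19372 - 137087/6 = -253319/6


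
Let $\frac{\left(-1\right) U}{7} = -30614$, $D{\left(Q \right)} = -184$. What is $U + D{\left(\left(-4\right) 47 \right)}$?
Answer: $214114$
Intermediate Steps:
$U = 214298$ ($U = \left(-7\right) \left(-30614\right) = 214298$)
$U + D{\left(\left(-4\right) 47 \right)} = 214298 - 184 = 214114$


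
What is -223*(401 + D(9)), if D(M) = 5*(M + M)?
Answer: -109493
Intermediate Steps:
D(M) = 10*M (D(M) = 5*(2*M) = 10*M)
-223*(401 + D(9)) = -223*(401 + 10*9) = -223*(401 + 90) = -223*491 = -109493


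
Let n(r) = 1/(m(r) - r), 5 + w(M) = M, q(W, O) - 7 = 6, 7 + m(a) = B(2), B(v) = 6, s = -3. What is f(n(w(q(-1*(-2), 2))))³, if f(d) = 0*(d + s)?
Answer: 0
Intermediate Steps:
m(a) = -1 (m(a) = -7 + 6 = -1)
q(W, O) = 13 (q(W, O) = 7 + 6 = 13)
w(M) = -5 + M
n(r) = 1/(-1 - r)
f(d) = 0 (f(d) = 0*(d - 3) = 0*(-3 + d) = 0)
f(n(w(q(-1*(-2), 2))))³ = 0³ = 0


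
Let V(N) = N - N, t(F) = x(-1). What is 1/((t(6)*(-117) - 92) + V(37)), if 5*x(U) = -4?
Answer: 5/8 ≈ 0.62500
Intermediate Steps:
x(U) = -4/5 (x(U) = (1/5)*(-4) = -4/5)
t(F) = -4/5
V(N) = 0
1/((t(6)*(-117) - 92) + V(37)) = 1/((-4/5*(-117) - 92) + 0) = 1/((468/5 - 92) + 0) = 1/(8/5 + 0) = 1/(8/5) = 5/8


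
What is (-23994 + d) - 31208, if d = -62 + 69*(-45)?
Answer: -58369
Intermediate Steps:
d = -3167 (d = -62 - 3105 = -3167)
(-23994 + d) - 31208 = (-23994 - 3167) - 31208 = -27161 - 31208 = -58369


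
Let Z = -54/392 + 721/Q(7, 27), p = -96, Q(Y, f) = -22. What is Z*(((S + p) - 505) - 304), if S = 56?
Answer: 60240795/2156 ≈ 27941.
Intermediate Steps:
Z = -70955/2156 (Z = -54/392 + 721/(-22) = -54*1/392 + 721*(-1/22) = -27/196 - 721/22 = -70955/2156 ≈ -32.910)
Z*(((S + p) - 505) - 304) = -70955*(((56 - 96) - 505) - 304)/2156 = -70955*((-40 - 505) - 304)/2156 = -70955*(-545 - 304)/2156 = -70955/2156*(-849) = 60240795/2156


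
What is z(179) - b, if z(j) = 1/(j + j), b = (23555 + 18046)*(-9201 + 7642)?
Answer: 23218433323/358 ≈ 6.4856e+7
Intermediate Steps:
b = -64855959 (b = 41601*(-1559) = -64855959)
z(j) = 1/(2*j)
z(179) - b = (½)/179 - 1*(-64855959) = (½)*(1/179) + 64855959 = 1/358 + 64855959 = 23218433323/358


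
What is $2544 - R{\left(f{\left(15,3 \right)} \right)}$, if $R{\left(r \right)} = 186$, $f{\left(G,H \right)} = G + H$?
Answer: $2358$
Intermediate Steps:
$2544 - R{\left(f{\left(15,3 \right)} \right)} = 2544 - 186 = 2358$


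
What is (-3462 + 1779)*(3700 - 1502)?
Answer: -3699234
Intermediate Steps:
(-3462 + 1779)*(3700 - 1502) = -1683*2198 = -3699234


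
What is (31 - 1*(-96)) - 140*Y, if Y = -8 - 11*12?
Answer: 19727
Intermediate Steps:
Y = -140 (Y = -8 - 132 = -140)
(31 - 1*(-96)) - 140*Y = (31 - 1*(-96)) - 140*(-140) = (31 + 96) + 19600 = 127 + 19600 = 19727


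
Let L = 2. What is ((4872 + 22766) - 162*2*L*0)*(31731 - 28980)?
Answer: 76032138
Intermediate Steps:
((4872 + 22766) - 162*2*L*0)*(31731 - 28980) = ((4872 + 22766) - 162*2*2*0)*(31731 - 28980) = (27638 - 648*0)*2751 = (27638 - 162*0)*2751 = (27638 + 0)*2751 = 27638*2751 = 76032138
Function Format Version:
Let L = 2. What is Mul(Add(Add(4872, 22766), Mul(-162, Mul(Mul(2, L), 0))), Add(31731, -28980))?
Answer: 76032138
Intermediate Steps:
Mul(Add(Add(4872, 22766), Mul(-162, Mul(Mul(2, L), 0))), Add(31731, -28980)) = Mul(Add(Add(4872, 22766), Mul(-162, Mul(Mul(2, 2), 0))), Add(31731, -28980)) = Mul(Add(27638, Mul(-162, Mul(4, 0))), 2751) = Mul(Add(27638, Mul(-162, 0)), 2751) = Mul(Add(27638, 0), 2751) = Mul(27638, 2751) = 76032138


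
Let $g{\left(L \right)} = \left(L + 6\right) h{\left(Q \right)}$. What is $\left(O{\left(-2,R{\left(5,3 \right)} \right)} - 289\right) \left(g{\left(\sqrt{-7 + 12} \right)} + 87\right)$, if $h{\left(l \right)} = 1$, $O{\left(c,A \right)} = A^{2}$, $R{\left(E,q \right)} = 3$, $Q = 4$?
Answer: $-26040 - 280 \sqrt{5} \approx -26666.0$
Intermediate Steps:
$g{\left(L \right)} = 6 + L$ ($g{\left(L \right)} = \left(L + 6\right) 1 = \left(6 + L\right) 1 = 6 + L$)
$\left(O{\left(-2,R{\left(5,3 \right)} \right)} - 289\right) \left(g{\left(\sqrt{-7 + 12} \right)} + 87\right) = \left(3^{2} - 289\right) \left(\left(6 + \sqrt{-7 + 12}\right) + 87\right) = \left(9 - 289\right) \left(\left(6 + \sqrt{5}\right) + 87\right) = - 280 \left(93 + \sqrt{5}\right) = -26040 - 280 \sqrt{5}$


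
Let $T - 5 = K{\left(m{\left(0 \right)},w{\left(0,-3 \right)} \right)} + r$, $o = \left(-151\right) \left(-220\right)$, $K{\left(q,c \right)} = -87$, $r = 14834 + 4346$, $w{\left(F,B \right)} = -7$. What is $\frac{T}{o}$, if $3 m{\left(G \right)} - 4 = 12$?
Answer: $\frac{9549}{16610} \approx 0.57489$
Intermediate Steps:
$m{\left(G \right)} = \frac{16}{3}$ ($m{\left(G \right)} = \frac{4}{3} + \frac{1}{3} \cdot 12 = \frac{4}{3} + 4 = \frac{16}{3}$)
$r = 19180$
$o = 33220$
$T = 19098$ ($T = 5 + \left(-87 + 19180\right) = 5 + 19093 = 19098$)
$\frac{T}{o} = \frac{19098}{33220} = 19098 \cdot \frac{1}{33220} = \frac{9549}{16610}$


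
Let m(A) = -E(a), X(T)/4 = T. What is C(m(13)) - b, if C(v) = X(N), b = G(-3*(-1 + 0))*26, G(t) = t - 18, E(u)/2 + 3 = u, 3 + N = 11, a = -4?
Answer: 422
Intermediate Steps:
N = 8 (N = -3 + 11 = 8)
E(u) = -6 + 2*u
X(T) = 4*T
G(t) = -18 + t
m(A) = 14 (m(A) = -(-6 + 2*(-4)) = -(-6 - 8) = -1*(-14) = 14)
b = -390 (b = (-18 - 3*(-1 + 0))*26 = (-18 - 3*(-1))*26 = (-18 + 3)*26 = -15*26 = -390)
C(v) = 32 (C(v) = 4*8 = 32)
C(m(13)) - b = 32 - 1*(-390) = 32 + 390 = 422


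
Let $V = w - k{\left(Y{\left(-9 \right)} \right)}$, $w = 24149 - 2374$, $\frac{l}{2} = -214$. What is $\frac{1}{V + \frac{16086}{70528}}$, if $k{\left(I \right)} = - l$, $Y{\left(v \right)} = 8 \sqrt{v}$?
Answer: $\frac{35264}{752788651} \approx 4.6844 \cdot 10^{-5}$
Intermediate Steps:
$l = -428$ ($l = 2 \left(-214\right) = -428$)
$w = 21775$ ($w = 24149 - 2374 = 21775$)
$k{\left(I \right)} = 428$ ($k{\left(I \right)} = \left(-1\right) \left(-428\right) = 428$)
$V = 21347$ ($V = 21775 - 428 = 21347$)
$\frac{1}{V + \frac{16086}{70528}} = \frac{1}{21347 + \frac{16086}{70528}} = \frac{1}{21347 + 16086 \cdot \frac{1}{70528}} = \frac{1}{21347 + \frac{8043}{35264}} = \frac{1}{\frac{752788651}{35264}} = \frac{35264}{752788651}$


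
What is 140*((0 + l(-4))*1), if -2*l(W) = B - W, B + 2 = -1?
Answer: -70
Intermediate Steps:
B = -3 (B = -2 - 1 = -3)
l(W) = 3/2 + W/2 (l(W) = -(-3 - W)/2 = 3/2 + W/2)
140*((0 + l(-4))*1) = 140*((0 + (3/2 + (½)*(-4)))*1) = 140*((0 + (3/2 - 2))*1) = 140*((0 - ½)*1) = 140*(-½*1) = 140*(-½) = -70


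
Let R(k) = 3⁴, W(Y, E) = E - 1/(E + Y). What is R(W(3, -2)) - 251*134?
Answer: -33553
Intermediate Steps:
R(k) = 81
R(W(3, -2)) - 251*134 = 81 - 251*134 = 81 - 33634 = -33553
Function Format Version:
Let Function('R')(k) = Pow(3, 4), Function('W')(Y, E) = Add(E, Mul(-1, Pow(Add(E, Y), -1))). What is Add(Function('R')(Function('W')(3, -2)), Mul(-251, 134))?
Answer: -33553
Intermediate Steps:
Function('R')(k) = 81
Add(Function('R')(Function('W')(3, -2)), Mul(-251, 134)) = Add(81, Mul(-251, 134)) = Add(81, -33634) = -33553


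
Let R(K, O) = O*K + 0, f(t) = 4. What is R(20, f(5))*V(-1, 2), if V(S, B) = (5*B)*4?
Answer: 3200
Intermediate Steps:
V(S, B) = 20*B
R(K, O) = K*O (R(K, O) = K*O + 0 = K*O)
R(20, f(5))*V(-1, 2) = (20*4)*(20*2) = 80*40 = 3200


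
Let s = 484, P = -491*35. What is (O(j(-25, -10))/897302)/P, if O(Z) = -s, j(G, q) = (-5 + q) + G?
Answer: 242/7710067435 ≈ 3.1388e-8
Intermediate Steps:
P = -17185
j(G, q) = -5 + G + q
O(Z) = -484 (O(Z) = -1*484 = -484)
(O(j(-25, -10))/897302)/P = -484/897302/(-17185) = -484*1/897302*(-1/17185) = -242/448651*(-1/17185) = 242/7710067435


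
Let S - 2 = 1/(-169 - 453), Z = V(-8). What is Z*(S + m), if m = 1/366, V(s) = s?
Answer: -911120/56913 ≈ -16.009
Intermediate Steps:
Z = -8
m = 1/366 ≈ 0.0027322
S = 1243/622 (S = 2 + 1/(-169 - 453) = 2 + 1/(-622) = 2 - 1/622 = 1243/622 ≈ 1.9984)
Z*(S + m) = -8*(1243/622 + 1/366) = -8*113890/56913 = -911120/56913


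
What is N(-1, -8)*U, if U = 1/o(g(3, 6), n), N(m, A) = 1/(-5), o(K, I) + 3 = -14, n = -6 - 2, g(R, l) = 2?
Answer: 1/85 ≈ 0.011765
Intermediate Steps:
n = -8
o(K, I) = -17 (o(K, I) = -3 - 14 = -17)
N(m, A) = -⅕
U = -1/17 (U = 1/(-17) = -1/17 ≈ -0.058824)
N(-1, -8)*U = -⅕*(-1/17) = 1/85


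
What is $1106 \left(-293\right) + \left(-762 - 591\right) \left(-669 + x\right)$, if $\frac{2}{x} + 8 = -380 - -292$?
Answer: $\frac{9298035}{16} \approx 5.8113 \cdot 10^{5}$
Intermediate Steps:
$x = - \frac{1}{48}$ ($x = \frac{2}{-8 - 88} = \frac{2}{-96} = 2 \left(- \frac{1}{96}\right) = - \frac{1}{48} \approx -0.020833$)
$1106 \left(-293\right) + \left(-762 - 591\right) \left(-669 + x\right) = 1106 \left(-293\right) + \left(-762 - 591\right) \left(-669 - \frac{1}{48}\right) = -324058 - - \frac{14482963}{16} = -324058 + \frac{14482963}{16} = \frac{9298035}{16}$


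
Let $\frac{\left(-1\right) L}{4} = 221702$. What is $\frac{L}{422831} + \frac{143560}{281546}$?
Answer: $- \frac{94487813404}{59523188363} \approx -1.5874$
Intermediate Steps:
$L = -886808$ ($L = \left(-4\right) 221702 = -886808$)
$\frac{L}{422831} + \frac{143560}{281546} = - \frac{886808}{422831} + \frac{143560}{281546} = \left(-886808\right) \frac{1}{422831} + 143560 \cdot \frac{1}{281546} = - \frac{886808}{422831} + \frac{71780}{140773} = - \frac{94487813404}{59523188363}$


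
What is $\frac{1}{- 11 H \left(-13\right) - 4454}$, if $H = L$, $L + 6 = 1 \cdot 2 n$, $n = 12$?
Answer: $- \frac{1}{1880} \approx -0.00053191$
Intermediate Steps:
$L = 18$ ($L = -6 + 1 \cdot 2 \cdot 12 = -6 + 2 \cdot 12 = -6 + 24 = 18$)
$H = 18$
$\frac{1}{- 11 H \left(-13\right) - 4454} = \frac{1}{\left(-11\right) 18 \left(-13\right) - 4454} = \frac{1}{\left(-198\right) \left(-13\right) - 4454} = \frac{1}{2574 - 4454} = \frac{1}{-1880} = - \frac{1}{1880}$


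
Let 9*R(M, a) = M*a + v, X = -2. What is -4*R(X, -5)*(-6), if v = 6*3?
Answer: 224/3 ≈ 74.667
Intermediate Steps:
v = 18
R(M, a) = 2 + M*a/9 (R(M, a) = (M*a + 18)/9 = (18 + M*a)/9 = 2 + M*a/9)
-4*R(X, -5)*(-6) = -4*(2 + (1/9)*(-2)*(-5))*(-6) = -4*(2 + 10/9)*(-6) = -4*28/9*(-6) = -112/9*(-6) = 224/3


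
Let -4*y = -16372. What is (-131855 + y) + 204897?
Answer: 77135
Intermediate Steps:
y = 4093 (y = -1/4*(-16372) = 4093)
(-131855 + y) + 204897 = (-131855 + 4093) + 204897 = -127762 + 204897 = 77135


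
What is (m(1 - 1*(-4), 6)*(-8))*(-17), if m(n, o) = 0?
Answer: 0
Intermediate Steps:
(m(1 - 1*(-4), 6)*(-8))*(-17) = (0*(-8))*(-17) = 0*(-17) = 0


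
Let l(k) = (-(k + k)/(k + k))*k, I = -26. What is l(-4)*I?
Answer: -104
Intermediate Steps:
l(k) = -k (l(k) = (-2*k/(2*k))*k = (-2*k*1/(2*k))*k = (-1*1)*k = -k)
l(-4)*I = -1*(-4)*(-26) = 4*(-26) = -104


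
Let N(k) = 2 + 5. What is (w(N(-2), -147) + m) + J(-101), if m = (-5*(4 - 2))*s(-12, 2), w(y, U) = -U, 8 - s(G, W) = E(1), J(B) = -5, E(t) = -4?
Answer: 22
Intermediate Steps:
s(G, W) = 12 (s(G, W) = 8 - 1*(-4) = 8 + 4 = 12)
N(k) = 7
m = -120 (m = -5*(4 - 2)*12 = -5*2*12 = -10*12 = -120)
(w(N(-2), -147) + m) + J(-101) = (-1*(-147) - 120) - 5 = (147 - 120) - 5 = 27 - 5 = 22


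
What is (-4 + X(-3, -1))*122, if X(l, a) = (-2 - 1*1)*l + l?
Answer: 244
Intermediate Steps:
X(l, a) = -2*l (X(l, a) = (-2 - 1)*l + l = -3*l + l = -2*l)
(-4 + X(-3, -1))*122 = (-4 - 2*(-3))*122 = (-4 + 6)*122 = 2*122 = 244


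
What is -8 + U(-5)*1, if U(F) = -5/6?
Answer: -53/6 ≈ -8.8333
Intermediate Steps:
U(F) = -5/6 (U(F) = -5*1/6 = -5/6)
-8 + U(-5)*1 = -8 - 5/6*1 = -8 - 5/6 = -53/6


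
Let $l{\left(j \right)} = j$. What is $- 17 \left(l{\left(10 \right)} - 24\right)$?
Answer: $238$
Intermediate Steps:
$- 17 \left(l{\left(10 \right)} - 24\right) = - 17 \left(10 - 24\right) = \left(-17\right) \left(-14\right) = 238$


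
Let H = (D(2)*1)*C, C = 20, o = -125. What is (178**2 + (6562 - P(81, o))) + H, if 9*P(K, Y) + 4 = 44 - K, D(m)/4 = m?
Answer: 345695/9 ≈ 38411.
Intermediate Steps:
D(m) = 4*m
P(K, Y) = 40/9 - K/9 (P(K, Y) = -4/9 + (44 - K)/9 = -4/9 + (44/9 - K/9) = 40/9 - K/9)
H = 160 (H = ((4*2)*1)*20 = (8*1)*20 = 8*20 = 160)
(178**2 + (6562 - P(81, o))) + H = (178**2 + (6562 - (40/9 - 1/9*81))) + 160 = (31684 + (6562 - (40/9 - 9))) + 160 = (31684 + (6562 - 1*(-41/9))) + 160 = (31684 + (6562 + 41/9)) + 160 = (31684 + 59099/9) + 160 = 344255/9 + 160 = 345695/9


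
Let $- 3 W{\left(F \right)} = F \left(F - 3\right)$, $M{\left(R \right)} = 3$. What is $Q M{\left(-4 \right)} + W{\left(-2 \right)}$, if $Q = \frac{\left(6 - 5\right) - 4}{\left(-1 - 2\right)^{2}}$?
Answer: $- \frac{13}{3} \approx -4.3333$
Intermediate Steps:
$W{\left(F \right)} = - \frac{F \left(-3 + F\right)}{3}$ ($W{\left(F \right)} = - \frac{F \left(F - 3\right)}{3} = - \frac{F \left(-3 + F\right)}{3}$)
$Q = - \frac{1}{3}$ ($Q = \frac{1 - 4}{\left(-3\right)^{2}} = - \frac{3}{9} = \left(-3\right) \frac{1}{9} = - \frac{1}{3} \approx -0.33333$)
$Q M{\left(-4 \right)} + W{\left(-2 \right)} = \left(- \frac{1}{3}\right) 3 + \frac{1}{3} \left(-2\right) \left(3 - -2\right) = -1 + \frac{1}{3} \left(-2\right) \left(3 + 2\right) = -1 + \frac{1}{3} \left(-2\right) 5 = -1 - \frac{10}{3} = - \frac{13}{3}$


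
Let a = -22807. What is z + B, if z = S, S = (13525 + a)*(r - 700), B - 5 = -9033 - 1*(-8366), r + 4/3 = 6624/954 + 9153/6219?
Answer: 235522671724/36623 ≈ 6.4310e+6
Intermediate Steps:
r = 778075/109869 (r = -4/3 + (6624/954 + 9153/6219) = -4/3 + (6624*(1/954) + 9153*(1/6219)) = -4/3 + (368/53 + 1017/691) = -4/3 + 308189/36623 = 778075/109869 ≈ 7.0818)
B = -662 (B = 5 + (-9033 - 1*(-8366)) = 5 + (-9033 + 8366) = 5 - 667 = -662)
S = 235546916150/36623 (S = (13525 - 22807)*(778075/109869 - 700) = -9282*(-76130225/109869) = 235546916150/36623 ≈ 6.4317e+6)
z = 235546916150/36623 ≈ 6.4317e+6
z + B = 235546916150/36623 - 662 = 235522671724/36623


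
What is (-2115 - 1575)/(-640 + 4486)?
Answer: -615/641 ≈ -0.95944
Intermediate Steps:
(-2115 - 1575)/(-640 + 4486) = -3690/3846 = -3690*1/3846 = -615/641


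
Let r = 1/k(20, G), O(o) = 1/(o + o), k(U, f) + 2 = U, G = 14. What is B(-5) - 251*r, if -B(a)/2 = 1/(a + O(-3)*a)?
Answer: -6059/450 ≈ -13.464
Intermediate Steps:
k(U, f) = -2 + U
O(o) = 1/(2*o)
B(a) = -12/(5*a) (B(a) = -2/(a + ((½)/(-3))*a) = -2/(a + ((½)*(-⅓))*a) = -2/(a - a/6) = -2*6/(5*a) = -12/(5*a))
r = 1/18 (r = 1/(-2 + 20) = 1/18 ≈ 0.055556)
B(-5) - 251*r = -12/5/(-5) - 251*1/18 = -12/5*(-⅕) - 251/18 = 12/25 - 251/18 = -6059/450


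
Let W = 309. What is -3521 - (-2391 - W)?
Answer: -821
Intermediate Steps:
-3521 - (-2391 - W) = -3521 - (-2391 - 1*309) = -3521 - (-2391 - 309) = -3521 - 1*(-2700) = -3521 + 2700 = -821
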